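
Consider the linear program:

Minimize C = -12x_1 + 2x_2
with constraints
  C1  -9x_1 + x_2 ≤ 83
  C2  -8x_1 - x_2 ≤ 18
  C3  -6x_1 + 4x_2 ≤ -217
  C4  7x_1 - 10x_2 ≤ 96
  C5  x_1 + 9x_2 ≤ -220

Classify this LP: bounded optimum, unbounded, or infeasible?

The boundaries -8x_1 - x_2 = 18 and -6x_1 + 4x_2 = -217 meet at (145/38, -922/19), but that point violates 7x_1 - 10x_2 ≤ 96. Every candidate vertex is excluded by some other constraint, so the feasible region is empty.

infeasible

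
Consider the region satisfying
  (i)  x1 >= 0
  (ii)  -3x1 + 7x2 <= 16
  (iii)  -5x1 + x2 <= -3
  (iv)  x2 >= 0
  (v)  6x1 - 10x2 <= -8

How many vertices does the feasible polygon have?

Intersecting each pair of boundary lines and keeping only the points that satisfy every inequality leaves:
  (37/32, 89/32)
  (26/3, 6)
  (19/22, 29/22)

3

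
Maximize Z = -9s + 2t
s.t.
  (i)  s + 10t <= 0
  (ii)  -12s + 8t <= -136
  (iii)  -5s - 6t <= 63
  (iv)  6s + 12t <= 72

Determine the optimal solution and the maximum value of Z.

The feasible region is unbounded (it extends along (6, -5), (2, -1)), but Z strictly decreases along every unbounded feasible direction, so there is no improving ray and the maximum is attained at a vertex.

At the optimal vertex, -12s + 8t = -136 and -5s - 6t = 63.
Solving simultaneously gives s = 39/14, t = -359/28.

s = 39/14, t = -359/28, maximum Z = -355/7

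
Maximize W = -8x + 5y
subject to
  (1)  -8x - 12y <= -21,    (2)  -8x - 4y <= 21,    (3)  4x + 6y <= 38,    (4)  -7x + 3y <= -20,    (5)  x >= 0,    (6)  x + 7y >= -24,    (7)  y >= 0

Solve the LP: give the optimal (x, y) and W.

Extreme points and W = -8x + 5y:
  (13/3, 31/9) → W = -157/9
  (19/2, 0) → W = -76
  (20/7, 0) → W = -160/7

At the optimal vertex, 4x + 6y = 38 and -7x + 3y = -20.
Solving simultaneously gives x = 13/3, y = 31/9.

x = 13/3, y = 31/9, maximum W = -157/9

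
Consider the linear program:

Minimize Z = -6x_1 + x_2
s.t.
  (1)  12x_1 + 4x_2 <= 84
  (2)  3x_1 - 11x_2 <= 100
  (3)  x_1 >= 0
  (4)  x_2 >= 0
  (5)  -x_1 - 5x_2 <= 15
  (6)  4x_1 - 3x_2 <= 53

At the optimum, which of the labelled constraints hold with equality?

(1) and (4)

Vertices and Z = -6x_1 + x_2:
  (0, 21) → Z = 21
  (7, 0) → Z = -42
  (0, 0) → Z = 0

The minimum is at (7, 0). Substituting into each constraint, equality holds for (1) and (4); the remaining constraints have slack.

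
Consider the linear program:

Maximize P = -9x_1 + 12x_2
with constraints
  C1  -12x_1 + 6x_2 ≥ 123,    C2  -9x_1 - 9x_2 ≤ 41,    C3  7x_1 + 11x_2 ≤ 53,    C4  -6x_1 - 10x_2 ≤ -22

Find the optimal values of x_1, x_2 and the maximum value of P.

x_1 = -232/9, x_2 = 191/9, maximum P = 1460/3

At the optimal vertex, -9x_1 - 9x_2 = 41 and 7x_1 + 11x_2 = 53.
Solving simultaneously gives x_1 = -232/9, x_2 = 191/9.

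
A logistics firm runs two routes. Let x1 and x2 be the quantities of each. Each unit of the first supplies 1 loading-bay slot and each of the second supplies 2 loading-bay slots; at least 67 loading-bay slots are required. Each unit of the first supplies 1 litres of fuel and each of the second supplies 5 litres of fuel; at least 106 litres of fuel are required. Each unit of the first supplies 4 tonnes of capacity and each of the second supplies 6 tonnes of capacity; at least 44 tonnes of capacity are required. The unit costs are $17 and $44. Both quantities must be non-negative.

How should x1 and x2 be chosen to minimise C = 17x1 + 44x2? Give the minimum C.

Feasible corners and C = 17x1 + 44x2:
  (0, 67/2) → C = 1474
  (106, 0) → C = 1802
  (41, 13) → C = 1269
The feasible region is unbounded (it extends along (0, 1), (1, 0)), but C strictly increases along every unbounded feasible direction, so there is no improving ray and the minimum is attained at a vertex.

x1 = 41, x2 = 13, minimum C = 1269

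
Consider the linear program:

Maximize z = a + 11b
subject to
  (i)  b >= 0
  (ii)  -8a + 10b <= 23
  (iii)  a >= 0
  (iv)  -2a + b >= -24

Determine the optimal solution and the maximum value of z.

Corner points and z = a + 11b:
  (0, 0) → z = 0
  (12, 0) → z = 12
  (0, 23/10) → z = 253/10
  (263/12, 119/6) → z = 2881/12

At the optimal vertex, -8a + 10b = 23 and -2a + b = -24.
Solving simultaneously gives a = 263/12, b = 119/6.

a = 263/12, b = 119/6, maximum z = 2881/12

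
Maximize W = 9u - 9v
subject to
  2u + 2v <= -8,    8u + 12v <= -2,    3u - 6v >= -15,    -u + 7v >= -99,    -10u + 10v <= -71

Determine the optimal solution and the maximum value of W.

u = 71/8, v = -103/8, maximum W = 783/4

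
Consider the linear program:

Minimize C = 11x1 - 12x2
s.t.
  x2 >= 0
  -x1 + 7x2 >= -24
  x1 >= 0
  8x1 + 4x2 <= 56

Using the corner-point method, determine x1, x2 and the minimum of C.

The binding constraints are x1 = 0 and 8x1 + 4x2 = 56.
Solving simultaneously gives x1 = 0, x2 = 14.

x1 = 0, x2 = 14, minimum C = -168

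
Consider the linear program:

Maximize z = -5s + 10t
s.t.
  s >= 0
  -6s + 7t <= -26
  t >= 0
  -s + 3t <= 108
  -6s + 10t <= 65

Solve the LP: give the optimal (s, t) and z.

Feasible corners and z = -5s + 10t:
  (13/3, 0) → z = -65/3
  (715/18, 91/3) → z = 1885/18
  (885/8, 583/8) → z = 1405/8
The feasible region is unbounded (it extends along (3, 1), (1, 0)), but z strictly decreases along every unbounded feasible direction, so there is no improving ray and the maximum is attained at a vertex.

s = 885/8, t = 583/8, maximum z = 1405/8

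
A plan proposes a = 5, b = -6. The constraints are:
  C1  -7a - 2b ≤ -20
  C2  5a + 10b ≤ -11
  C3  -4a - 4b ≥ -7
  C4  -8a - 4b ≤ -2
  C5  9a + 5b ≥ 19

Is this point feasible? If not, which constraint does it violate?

Constraint C5: 9a + 5b = 15, which is not ≥ 19. All other constraints are satisfied.

not feasible — violates C5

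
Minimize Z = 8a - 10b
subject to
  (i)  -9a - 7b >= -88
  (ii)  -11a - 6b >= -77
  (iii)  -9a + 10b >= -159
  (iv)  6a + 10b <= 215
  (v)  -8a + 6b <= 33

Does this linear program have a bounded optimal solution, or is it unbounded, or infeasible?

bounded optimum

Feasible corners and Z = 8a - 10b:
  (431/41, -264/41) → Z = 6088/41
  (44/19, 979/114) → Z = -3839/57
  (-642/13, -1569/26) → Z = 2709/13
The feasible region has finitely many vertices and no improving ray; the minimum is -3839/57 at (44/19, 979/114).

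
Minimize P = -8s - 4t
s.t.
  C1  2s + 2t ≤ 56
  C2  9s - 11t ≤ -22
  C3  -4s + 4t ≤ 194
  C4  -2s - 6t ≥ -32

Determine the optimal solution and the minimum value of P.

s = 55/19, t = 83/19, minimum P = -772/19

The binding constraints are 9s - 11t = -22 and -2s - 6t = -32.
Solving simultaneously gives s = 55/19, t = 83/19.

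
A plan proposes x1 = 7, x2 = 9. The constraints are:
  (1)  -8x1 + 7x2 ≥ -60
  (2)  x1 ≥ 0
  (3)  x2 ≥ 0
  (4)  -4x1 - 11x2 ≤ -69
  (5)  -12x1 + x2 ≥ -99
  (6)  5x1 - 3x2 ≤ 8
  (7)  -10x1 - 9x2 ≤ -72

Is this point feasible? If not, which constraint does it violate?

feasible

(1): 7 ≥ -60 ✓
(2): 7 ≥ 0 ✓
(3): 9 ≥ 0 ✓
(4): -127 ≤ -69 ✓
(5): -75 ≥ -99 ✓
(6): 8 ≤ 8 ✓
(7): -151 ≤ -72 ✓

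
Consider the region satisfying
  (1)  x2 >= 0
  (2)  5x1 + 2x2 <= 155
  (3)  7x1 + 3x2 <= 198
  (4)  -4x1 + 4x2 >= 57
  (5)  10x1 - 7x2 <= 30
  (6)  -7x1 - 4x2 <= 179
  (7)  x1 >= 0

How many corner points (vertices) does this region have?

Pairwise boundary intersections that survive every other constraint:
  (621/40, 1191/40)
  (0, 66)
  (0, 57/4)

3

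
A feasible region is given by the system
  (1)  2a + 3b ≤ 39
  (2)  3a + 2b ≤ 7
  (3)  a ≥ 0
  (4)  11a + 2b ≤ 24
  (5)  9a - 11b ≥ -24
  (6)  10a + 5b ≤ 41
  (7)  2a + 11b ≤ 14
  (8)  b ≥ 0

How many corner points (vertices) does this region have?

Of the 28 pairwise boundary intersections, those satisfying every inequality are:
  (17/8, 5/16)
  (49/29, 28/29)
  (0, 14/11)
  (0, 0)
  (24/11, 0)

5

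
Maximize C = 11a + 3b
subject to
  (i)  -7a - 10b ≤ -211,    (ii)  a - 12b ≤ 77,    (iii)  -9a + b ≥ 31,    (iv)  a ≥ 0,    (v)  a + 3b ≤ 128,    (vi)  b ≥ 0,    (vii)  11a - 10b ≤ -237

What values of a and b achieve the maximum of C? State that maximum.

Corner points and C = 11a + 3b:
  (0, 31) → C = 93
  (5/4, 169/4) → C = 281/2
  (0, 128/3) → C = 128

a = 5/4, b = 169/4, maximum C = 281/2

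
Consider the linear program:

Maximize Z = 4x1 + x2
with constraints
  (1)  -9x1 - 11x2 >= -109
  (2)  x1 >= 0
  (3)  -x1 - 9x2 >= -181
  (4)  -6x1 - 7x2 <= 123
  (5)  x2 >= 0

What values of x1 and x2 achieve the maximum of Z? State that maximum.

Vertices and Z = 4x1 + x2:
  (0, 109/11) → Z = 109/11
  (109/9, 0) → Z = 436/9
  (0, 0) → Z = 0

At the optimal vertex, -9x1 - 11x2 = -109 and x2 = 0.
Solving simultaneously gives x1 = 109/9, x2 = 0.

x1 = 109/9, x2 = 0, maximum Z = 436/9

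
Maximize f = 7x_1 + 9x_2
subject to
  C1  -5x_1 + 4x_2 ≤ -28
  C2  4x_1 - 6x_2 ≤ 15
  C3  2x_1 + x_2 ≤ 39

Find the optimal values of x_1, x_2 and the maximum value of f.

x_1 = 184/13, x_2 = 139/13, maximum f = 2539/13

Feasible corners and f = 7x_1 + 9x_2:
  (54/7, 37/14) → f = 1089/14
  (184/13, 139/13) → f = 2539/13
  (249/16, 63/8) → f = 2877/16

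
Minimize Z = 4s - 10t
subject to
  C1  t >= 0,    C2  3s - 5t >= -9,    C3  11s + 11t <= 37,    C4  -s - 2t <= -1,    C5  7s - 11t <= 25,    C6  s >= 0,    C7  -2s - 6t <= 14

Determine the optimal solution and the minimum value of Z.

s = 43/44, t = 105/44, minimum Z = -439/22

Feasible corners and Z = 4s - 10t:
  (37/11, 0) → Z = 148/11
  (1, 0) → Z = 4
  (43/44, 105/44) → Z = -439/22
  (0, 9/5) → Z = -18
  (0, 1/2) → Z = -5

The binding constraints are 3s - 5t = -9 and 11s + 11t = 37.
Solving simultaneously gives s = 43/44, t = 105/44.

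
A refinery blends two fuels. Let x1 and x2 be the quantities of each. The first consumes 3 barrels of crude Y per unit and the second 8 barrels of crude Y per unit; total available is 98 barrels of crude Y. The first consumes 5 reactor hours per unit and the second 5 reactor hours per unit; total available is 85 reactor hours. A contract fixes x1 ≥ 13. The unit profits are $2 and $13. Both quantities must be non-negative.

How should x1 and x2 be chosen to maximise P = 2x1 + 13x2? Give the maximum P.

x1 = 13, x2 = 4, maximum P = 78

Feasible corners and P = 2x1 + 13x2:
  (17, 0) → P = 34
  (13, 0) → P = 26
  (13, 4) → P = 78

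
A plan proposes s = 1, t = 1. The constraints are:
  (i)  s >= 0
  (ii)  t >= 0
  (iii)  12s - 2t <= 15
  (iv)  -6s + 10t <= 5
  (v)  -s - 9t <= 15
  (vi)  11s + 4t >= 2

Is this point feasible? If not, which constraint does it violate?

(i): 1 ≥ 0 ✓
(ii): 1 ≥ 0 ✓
(iii): 10 ≤ 15 ✓
(iv): 4 ≤ 5 ✓
(v): -10 ≤ 15 ✓
(vi): 15 ≥ 2 ✓

feasible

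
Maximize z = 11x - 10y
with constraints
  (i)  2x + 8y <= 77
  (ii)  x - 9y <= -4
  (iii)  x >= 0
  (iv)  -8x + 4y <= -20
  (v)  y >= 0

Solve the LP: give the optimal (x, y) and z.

Vertices and z = 11x - 10y:
  (661/26, 85/26) → z = 6421/26
  (13/2, 8) → z = -17/2
  (49/17, 13/17) → z = 409/17

x = 661/26, y = 85/26, maximum z = 6421/26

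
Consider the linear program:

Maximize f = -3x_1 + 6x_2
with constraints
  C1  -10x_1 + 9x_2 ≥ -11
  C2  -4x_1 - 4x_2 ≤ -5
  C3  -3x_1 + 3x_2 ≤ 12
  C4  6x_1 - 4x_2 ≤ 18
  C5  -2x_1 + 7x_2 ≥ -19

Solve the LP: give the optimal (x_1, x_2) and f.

x_1 = 17, x_2 = 21, maximum f = 75

Corner points and f = -3x_1 + 6x_2:
  (89/76, 3/38) → f = -231/76
  (59/7, 57/7) → f = 165/7
  (-11/8, 21/8) → f = 159/8
  (17, 21) → f = 75

The optimum lies where -3x_1 + 3x_2 = 12 and 6x_1 - 4x_2 = 18.
Solving simultaneously gives x_1 = 17, x_2 = 21.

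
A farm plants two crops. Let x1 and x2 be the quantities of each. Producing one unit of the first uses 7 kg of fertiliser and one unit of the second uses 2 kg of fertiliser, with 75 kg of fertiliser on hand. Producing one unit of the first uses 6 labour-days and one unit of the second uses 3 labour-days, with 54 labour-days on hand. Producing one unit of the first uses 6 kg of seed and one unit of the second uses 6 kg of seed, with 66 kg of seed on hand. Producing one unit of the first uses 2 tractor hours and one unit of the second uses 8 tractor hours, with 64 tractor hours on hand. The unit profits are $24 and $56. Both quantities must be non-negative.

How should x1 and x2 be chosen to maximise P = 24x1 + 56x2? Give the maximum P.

Corner points and P = 24x1 + 56x2:
  (0, 0) → P = 0
  (0, 8) → P = 448
  (9, 0) → P = 216
  (7, 4) → P = 392
  (4, 7) → P = 488

x1 = 4, x2 = 7, maximum P = 488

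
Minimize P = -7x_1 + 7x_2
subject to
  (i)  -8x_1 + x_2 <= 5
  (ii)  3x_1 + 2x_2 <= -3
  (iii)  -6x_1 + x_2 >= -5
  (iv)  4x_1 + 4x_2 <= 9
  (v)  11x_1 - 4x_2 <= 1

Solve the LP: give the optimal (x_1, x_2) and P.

x_1 = -1, x_2 = -3, minimum P = -14

Feasible corners and P = -7x_1 + 7x_2:
  (-13/19, -9/19) → P = 28/19
  (-1, -3) → P = -14
  (-5/17, -18/17) → P = -91/17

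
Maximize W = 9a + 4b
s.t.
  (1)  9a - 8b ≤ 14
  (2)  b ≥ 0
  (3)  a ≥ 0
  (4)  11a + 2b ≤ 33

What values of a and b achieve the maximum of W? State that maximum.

a = 0, b = 33/2, maximum W = 66

Feasible corners and W = 9a + 4b:
  (14/9, 0) → W = 14
  (146/53, 143/106) → W = 1600/53
  (0, 0) → W = 0
  (0, 33/2) → W = 66

At the optimal vertex, a = 0 and 11a + 2b = 33.
Solving simultaneously gives a = 0, b = 33/2.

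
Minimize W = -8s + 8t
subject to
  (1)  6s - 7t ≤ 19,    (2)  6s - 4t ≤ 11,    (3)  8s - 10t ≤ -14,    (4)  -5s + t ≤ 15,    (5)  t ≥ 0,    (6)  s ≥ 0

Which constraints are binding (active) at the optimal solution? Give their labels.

(2) and (3)

Vertices and W = -8s + 8t:
  (83/14, 43/7) → W = 12/7
  (0, 7/5) → W = 56/5
  (0, 15) → W = 120
The feasible region is unbounded (it extends along (1, 5), (2, 3)), but W strictly increases along every unbounded feasible direction, so there is no improving ray and the minimum is attained at a vertex.

The minimum is at (83/14, 43/7). Substituting into each constraint, equality holds for (2) and (3); the remaining constraints have slack.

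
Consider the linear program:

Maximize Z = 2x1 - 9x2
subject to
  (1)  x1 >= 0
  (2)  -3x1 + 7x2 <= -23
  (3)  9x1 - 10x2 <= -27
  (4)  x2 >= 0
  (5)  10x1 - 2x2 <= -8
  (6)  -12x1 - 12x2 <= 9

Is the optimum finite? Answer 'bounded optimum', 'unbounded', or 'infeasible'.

The boundaries x1 = 0 and 10x1 - 2x2 = -8 meet at (0, 4), but that point violates -3x1 + 7x2 ≤ -23. Every candidate vertex is excluded by some other constraint, so the feasible region is empty.

infeasible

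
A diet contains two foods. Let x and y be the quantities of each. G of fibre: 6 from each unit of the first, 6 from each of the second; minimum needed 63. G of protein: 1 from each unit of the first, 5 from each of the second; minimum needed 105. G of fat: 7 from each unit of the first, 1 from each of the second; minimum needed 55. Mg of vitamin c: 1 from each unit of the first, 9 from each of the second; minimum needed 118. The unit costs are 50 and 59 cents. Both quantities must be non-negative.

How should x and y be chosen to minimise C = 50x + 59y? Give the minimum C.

The feasible region is unbounded (it extends along (0, 1), (1, 0)), but C strictly increases along every unbounded feasible direction, so there is no improving ray and the minimum is attained at a vertex.

At the optimal vertex, x + 5y = 105 and 7x + y = 55.
Solving simultaneously gives x = 5, y = 20.

x = 5, y = 20, minimum C = 1430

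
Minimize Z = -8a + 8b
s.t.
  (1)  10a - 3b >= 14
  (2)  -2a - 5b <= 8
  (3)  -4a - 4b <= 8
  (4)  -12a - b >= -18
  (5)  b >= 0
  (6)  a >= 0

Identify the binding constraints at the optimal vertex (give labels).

(4) and (5)

Corner points and Z = -8a + 8b:
  (34/23, 6/23) → Z = -224/23
  (7/5, 0) → Z = -56/5
  (3/2, 0) → Z = -12

The minimum is at (3/2, 0). Substituting into each constraint, equality holds for (4) and (5); the remaining constraints have slack.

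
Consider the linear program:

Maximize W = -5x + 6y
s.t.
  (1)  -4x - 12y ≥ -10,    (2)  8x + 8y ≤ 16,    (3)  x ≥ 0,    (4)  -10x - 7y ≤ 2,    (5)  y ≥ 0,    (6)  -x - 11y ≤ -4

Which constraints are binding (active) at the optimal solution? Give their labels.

Vertices and W = -5x + 6y:
  (7/4, 1/4) → W = -29/4
  (0, 5/6) → W = 5
  (9/5, 1/5) → W = -39/5
  (0, 4/11) → W = 24/11

The maximum is at (0, 5/6). Substituting into each constraint, equality holds for (1) and (3); the remaining constraints have slack.

(1) and (3)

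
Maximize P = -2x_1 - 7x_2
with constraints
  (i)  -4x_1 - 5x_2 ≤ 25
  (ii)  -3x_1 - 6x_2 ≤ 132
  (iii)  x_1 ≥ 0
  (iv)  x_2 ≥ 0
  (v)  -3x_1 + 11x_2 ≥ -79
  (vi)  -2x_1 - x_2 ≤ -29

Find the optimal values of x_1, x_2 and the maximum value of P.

Corner points and P = -2x_1 - 7x_2:
  (0, 29) → P = -203
  (79/3, 0) → P = -158/3
  (29/2, 0) → P = -29
The feasible region is unbounded (it extends along (0, 1), (11, 3)), but P strictly decreases along every unbounded feasible direction, so there is no improving ray and the maximum is attained at a vertex.

At the optimal vertex, x_2 = 0 and -2x_1 - x_2 = -29.
Solving simultaneously gives x_1 = 29/2, x_2 = 0.

x_1 = 29/2, x_2 = 0, maximum P = -29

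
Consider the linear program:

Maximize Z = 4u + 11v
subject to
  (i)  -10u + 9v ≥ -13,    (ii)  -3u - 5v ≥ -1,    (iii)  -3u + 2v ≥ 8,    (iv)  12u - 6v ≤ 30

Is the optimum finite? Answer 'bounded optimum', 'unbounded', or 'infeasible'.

From the feasible point (-14, -17), moving in the direction (-5, 3) keeps every constraint satisfied while Z increases without bound.

unbounded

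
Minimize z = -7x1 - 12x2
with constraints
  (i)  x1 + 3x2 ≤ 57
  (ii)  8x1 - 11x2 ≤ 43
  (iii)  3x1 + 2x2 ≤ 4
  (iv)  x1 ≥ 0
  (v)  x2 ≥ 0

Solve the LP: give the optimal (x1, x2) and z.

Feasible corners and z = -7x1 - 12x2:
  (0, 2) → z = -24
  (4/3, 0) → z = -28/3
  (0, 0) → z = 0

The optimum lies where 3x1 + 2x2 = 4 and x1 = 0.
Solving simultaneously gives x1 = 0, x2 = 2.

x1 = 0, x2 = 2, minimum z = -24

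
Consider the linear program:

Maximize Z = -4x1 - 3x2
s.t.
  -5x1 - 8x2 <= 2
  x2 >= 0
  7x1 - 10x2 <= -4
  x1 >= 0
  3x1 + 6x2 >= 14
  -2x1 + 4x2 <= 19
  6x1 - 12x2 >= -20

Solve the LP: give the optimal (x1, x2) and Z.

The optimum lies where 3x1 + 6x2 = 14 and 6x1 - 12x2 = -20.
Solving simultaneously gives x1 = 2/3, x2 = 2.

x1 = 2/3, x2 = 2, maximum Z = -26/3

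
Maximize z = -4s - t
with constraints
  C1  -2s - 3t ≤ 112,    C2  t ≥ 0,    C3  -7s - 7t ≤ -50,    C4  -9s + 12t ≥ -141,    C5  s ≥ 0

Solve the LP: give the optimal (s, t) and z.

Feasible corners and z = -4s - t:
  (50/7, 0) → z = -200/7
  (47/3, 0) → z = -188/3
  (0, 50/7) → z = -50/7
The feasible region is unbounded (it extends along (0, 1), (4, 3)), but z strictly decreases along every unbounded feasible direction, so there is no improving ray and the maximum is attained at a vertex.

The optimum lies where -7s - 7t = -50 and s = 0.
Solving simultaneously gives s = 0, t = 50/7.

s = 0, t = 50/7, maximum z = -50/7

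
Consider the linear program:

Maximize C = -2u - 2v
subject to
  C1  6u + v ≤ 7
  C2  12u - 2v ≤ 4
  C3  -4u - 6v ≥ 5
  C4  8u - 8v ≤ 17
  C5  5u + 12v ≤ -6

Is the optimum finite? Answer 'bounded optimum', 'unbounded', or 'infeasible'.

From the feasible point (7/40, -19/20), moving in the direction (-12, 5) keeps every constraint satisfied while C increases without bound.

unbounded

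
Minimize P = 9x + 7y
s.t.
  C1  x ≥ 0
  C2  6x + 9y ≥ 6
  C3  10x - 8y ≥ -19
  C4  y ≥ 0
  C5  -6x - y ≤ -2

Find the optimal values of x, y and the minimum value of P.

Vertices and P = 9x + 7y:
  (0, 19/8) → P = 133/8
  (0, 2) → P = 14
  (1, 0) → P = 9
  (1/4, 1/2) → P = 23/4
The feasible region is unbounded (it extends along (4, 5), (1, 0)), but P strictly increases along every unbounded feasible direction, so there is no improving ray and the minimum is attained at a vertex.

The binding constraints are 6x + 9y = 6 and -6x - y = -2.
Solving simultaneously gives x = 1/4, y = 1/2.

x = 1/4, y = 1/2, minimum P = 23/4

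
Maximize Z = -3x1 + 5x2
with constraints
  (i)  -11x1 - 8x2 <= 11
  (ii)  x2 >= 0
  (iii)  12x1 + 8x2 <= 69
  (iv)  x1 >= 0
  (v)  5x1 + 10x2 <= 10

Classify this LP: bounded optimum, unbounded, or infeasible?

bounded optimum

Corner points and Z = -3x1 + 5x2:
  (0, 0) → Z = 0
  (2, 0) → Z = -6
  (0, 1) → Z = 5
The feasible region has finitely many vertices and no improving ray; the maximum is 5 at (0, 1).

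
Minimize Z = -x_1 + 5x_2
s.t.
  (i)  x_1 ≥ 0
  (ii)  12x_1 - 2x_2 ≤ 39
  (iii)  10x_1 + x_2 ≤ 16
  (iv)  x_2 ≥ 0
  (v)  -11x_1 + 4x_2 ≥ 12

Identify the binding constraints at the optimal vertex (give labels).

(i) and (v)

Corner points and Z = -x_1 + 5x_2:
  (0, 16) → Z = 80
  (0, 3) → Z = 15
  (52/51, 296/51) → Z = 28

The minimum is at (0, 3). Substituting into each constraint, equality holds for (i) and (v); the remaining constraints have slack.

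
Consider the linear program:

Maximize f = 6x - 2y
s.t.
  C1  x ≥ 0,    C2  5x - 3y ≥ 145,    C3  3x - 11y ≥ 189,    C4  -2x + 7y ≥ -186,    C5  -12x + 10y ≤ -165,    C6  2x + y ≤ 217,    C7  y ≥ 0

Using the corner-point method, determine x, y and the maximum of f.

Vertices and f = 6x - 2y:
  (2576/25, 273/25) → f = 2982/5
  (63, 0) → f = 378
  (1705/16, 31/8) → f = 5053/8
  (93, 0) → f = 558

At the optimal vertex, -2x + 7y = -186 and 2x + y = 217.
Solving simultaneously gives x = 1705/16, y = 31/8.

x = 1705/16, y = 31/8, maximum f = 5053/8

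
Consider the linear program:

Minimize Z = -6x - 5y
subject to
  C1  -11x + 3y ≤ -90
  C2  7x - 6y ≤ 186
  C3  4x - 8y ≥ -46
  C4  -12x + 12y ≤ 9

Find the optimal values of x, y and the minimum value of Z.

Extreme points and Z = -6x - 5y:
  (-2/5, -472/15) → Z = 2396/15
  (429/38, 433/38) → Z = -4739/38
  (441/8, 533/16) → Z = -7957/16

x = 441/8, y = 533/16, minimum Z = -7957/16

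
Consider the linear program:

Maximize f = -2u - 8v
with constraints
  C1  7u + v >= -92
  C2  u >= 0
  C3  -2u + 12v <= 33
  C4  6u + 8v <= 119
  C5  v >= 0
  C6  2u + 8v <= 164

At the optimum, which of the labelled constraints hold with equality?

C2 and C5

Extreme points and f = -2u - 8v:
  (0, 11/4) → f = -22
  (0, 0) → f = 0
  (291/22, 109/22) → f = -727/11
  (119/6, 0) → f = -119/3

The maximum is at (0, 0). Substituting into each constraint, equality holds for C2 and C5; the remaining constraints have slack.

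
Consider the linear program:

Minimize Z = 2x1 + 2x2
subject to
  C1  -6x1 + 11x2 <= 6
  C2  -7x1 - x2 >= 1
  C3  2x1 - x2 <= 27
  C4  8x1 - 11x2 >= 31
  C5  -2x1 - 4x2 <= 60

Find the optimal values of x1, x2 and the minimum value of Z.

x1 = -268/27, x2 = -271/27, minimum Z = -1078/27

Vertices and Z = 2x1 + 2x2:
  (4/17, -45/17) → Z = -82/17
  (28/13, -209/13) → Z = -362/13
  (-268/27, -271/27) → Z = -1078/27

The optimum lies where 8x1 - 11x2 = 31 and -2x1 - 4x2 = 60.
Solving simultaneously gives x1 = -268/27, x2 = -271/27.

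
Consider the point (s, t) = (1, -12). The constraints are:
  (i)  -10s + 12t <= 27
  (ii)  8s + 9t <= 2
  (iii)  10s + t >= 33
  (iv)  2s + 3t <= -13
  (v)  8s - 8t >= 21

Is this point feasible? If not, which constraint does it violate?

Constraint (iii): 10s + t = -2, which is not ≥ 33. All other constraints are satisfied.

not feasible — violates (iii)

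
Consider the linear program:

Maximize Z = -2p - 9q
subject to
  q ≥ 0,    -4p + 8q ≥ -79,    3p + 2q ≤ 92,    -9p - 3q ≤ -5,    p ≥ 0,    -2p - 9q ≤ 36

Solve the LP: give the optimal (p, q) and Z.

Extreme points and Z = -2p - 9q:
  (79/4, 0) → Z = -79/2
  (5/9, 0) → Z = -10/9
  (447/16, 131/32) → Z = -2967/32
  (0, 46) → Z = -414
  (0, 5/3) → Z = -15

The optimum lies where q = 0 and -9p - 3q = -5.
Solving simultaneously gives p = 5/9, q = 0.

p = 5/9, q = 0, maximum Z = -10/9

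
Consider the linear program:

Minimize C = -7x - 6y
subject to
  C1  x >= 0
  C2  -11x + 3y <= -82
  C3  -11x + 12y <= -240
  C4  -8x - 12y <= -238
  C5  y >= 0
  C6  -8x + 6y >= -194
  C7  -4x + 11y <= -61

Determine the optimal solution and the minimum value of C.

x = 221/8, y = 9/2, minimum C = -1763/8

Feasible corners and C = -7x - 6y:
  (478/19, 349/114) → C = -3695/19
  (1908/73, 289/73) → C = -15090/73
  (313/12, 22/9) → C = -789/4
  (221/8, 9/2) → C = -1763/8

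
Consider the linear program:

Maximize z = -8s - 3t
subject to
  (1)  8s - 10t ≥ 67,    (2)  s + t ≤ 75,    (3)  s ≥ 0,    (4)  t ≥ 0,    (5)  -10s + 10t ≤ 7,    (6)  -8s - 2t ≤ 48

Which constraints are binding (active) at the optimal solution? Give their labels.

(1) and (4)

Feasible corners and z = -8s - 3t:
  (817/18, 533/18) → z = -8135/18
  (67/8, 0) → z = -67
  (75, 0) → z = -600

The maximum is at (67/8, 0). Substituting into each constraint, equality holds for (1) and (4); the remaining constraints have slack.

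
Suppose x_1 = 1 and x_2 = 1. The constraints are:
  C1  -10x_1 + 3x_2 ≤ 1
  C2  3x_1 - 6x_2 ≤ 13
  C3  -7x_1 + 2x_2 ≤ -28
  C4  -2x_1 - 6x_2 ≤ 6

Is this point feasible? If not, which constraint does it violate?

not feasible — violates C3

Constraint C3: -7x_1 + 2x_2 = -5, which is not ≤ -28. All other constraints are satisfied.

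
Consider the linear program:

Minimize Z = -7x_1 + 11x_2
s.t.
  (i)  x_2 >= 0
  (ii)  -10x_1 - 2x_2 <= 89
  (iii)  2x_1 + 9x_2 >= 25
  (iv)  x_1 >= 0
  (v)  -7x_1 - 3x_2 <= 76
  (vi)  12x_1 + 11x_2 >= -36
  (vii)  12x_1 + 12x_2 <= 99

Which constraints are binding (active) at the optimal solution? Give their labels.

(iii) and (vii)

Vertices and Z = -7x_1 + 11x_2:
  (0, 25/9) → Z = 275/9
  (197/28, 17/14) → Z = -1005/28
  (0, 33/4) → Z = 363/4

The minimum is at (197/28, 17/14). Substituting into each constraint, equality holds for (iii) and (vii); the remaining constraints have slack.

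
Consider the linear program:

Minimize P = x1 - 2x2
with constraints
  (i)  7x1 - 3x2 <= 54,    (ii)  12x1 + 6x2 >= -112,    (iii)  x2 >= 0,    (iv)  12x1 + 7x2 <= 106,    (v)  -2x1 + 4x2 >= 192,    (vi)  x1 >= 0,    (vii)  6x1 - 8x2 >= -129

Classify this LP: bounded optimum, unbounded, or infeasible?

The boundaries 7x1 - 3x2 = 54 and x2 = 0 meet at (54/7, 0), but that point violates -2x1 + 4x2 ≥ 192. Every candidate vertex is excluded by some other constraint, so the feasible region is empty.

infeasible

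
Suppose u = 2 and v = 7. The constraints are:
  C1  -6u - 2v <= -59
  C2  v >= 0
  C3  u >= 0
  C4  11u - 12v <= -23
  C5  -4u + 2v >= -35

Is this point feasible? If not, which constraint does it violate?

Constraint C1: -6u - 2v = -26, which is not ≤ -59. All other constraints are satisfied.

not feasible — violates C1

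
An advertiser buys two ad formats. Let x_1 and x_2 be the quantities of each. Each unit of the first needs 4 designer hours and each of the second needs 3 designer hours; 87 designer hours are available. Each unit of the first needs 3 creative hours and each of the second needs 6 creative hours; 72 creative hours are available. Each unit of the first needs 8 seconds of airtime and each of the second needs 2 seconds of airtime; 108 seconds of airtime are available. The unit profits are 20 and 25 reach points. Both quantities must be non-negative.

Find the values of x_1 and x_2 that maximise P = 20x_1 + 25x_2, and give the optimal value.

x_1 = 12, x_2 = 6, maximum P = 390

Vertices and P = 20x_1 + 25x_2:
  (0, 0) → P = 0
  (0, 12) → P = 300
  (27/2, 0) → P = 270
  (12, 6) → P = 390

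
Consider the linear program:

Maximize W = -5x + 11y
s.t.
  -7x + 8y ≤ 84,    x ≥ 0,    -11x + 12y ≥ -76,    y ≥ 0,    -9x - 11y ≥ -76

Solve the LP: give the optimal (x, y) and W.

x = 0, y = 76/11, maximum W = 76

Vertices and W = -5x + 11y:
  (0, 0) → W = 0
  (0, 76/11) → W = 76
  (76/11, 0) → W = -380/11
  (1748/229, 152/229) → W = -7068/229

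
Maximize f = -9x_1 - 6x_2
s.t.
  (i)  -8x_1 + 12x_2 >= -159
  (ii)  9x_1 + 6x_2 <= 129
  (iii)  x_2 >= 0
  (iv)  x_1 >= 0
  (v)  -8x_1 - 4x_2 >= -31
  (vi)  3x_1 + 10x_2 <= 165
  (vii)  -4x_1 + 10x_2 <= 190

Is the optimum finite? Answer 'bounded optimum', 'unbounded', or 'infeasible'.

bounded optimum

Corner points and f = -9x_1 - 6x_2:
  (0, 0) → f = 0
  (31/8, 0) → f = -279/8
  (0, 31/4) → f = -93/2
The feasible region has finitely many vertices and no improving ray; the maximum is 0 at (0, 0).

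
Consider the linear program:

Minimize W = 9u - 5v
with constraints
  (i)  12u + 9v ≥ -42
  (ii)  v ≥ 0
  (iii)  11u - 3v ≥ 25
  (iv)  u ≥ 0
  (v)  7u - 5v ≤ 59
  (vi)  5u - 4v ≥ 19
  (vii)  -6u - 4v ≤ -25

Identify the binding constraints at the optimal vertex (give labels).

Extreme points and W = 9u - 5v:
  (59/7, 0) → W = 531/7
  (25/6, 0) → W = 75/2
  (47, 54) → W = 153
  (4, 1/4) → W = 139/4

The minimum is at (4, 1/4). Substituting into each constraint, equality holds for (vi) and (vii); the remaining constraints have slack.

(vi) and (vii)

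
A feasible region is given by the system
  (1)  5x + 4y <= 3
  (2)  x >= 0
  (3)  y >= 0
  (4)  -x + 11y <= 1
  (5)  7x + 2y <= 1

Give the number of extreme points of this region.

Pairwise boundary intersections that survive every other constraint:
  (0, 0)
  (0, 1/11)
  (1/7, 0)
  (9/79, 8/79)

4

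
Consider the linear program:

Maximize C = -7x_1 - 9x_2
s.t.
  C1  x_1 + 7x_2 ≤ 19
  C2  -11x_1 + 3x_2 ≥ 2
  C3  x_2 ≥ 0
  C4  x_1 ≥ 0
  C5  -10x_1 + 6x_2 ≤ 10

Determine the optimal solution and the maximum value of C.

x_1 = 0, x_2 = 2/3, maximum C = -6

Extreme points and C = -7x_1 - 9x_2:
  (0, 2/3) → C = -6
  (1/2, 5/2) → C = -26
  (0, 5/3) → C = -15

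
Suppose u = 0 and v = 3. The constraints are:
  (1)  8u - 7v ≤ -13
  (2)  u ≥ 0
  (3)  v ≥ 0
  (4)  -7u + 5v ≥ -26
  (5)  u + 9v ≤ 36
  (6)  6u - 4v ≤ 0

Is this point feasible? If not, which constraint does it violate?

(1): -21 ≤ -13 ✓
(2): 0 ≥ 0 ✓
(3): 3 ≥ 0 ✓
(4): 15 ≥ -26 ✓
(5): 27 ≤ 36 ✓
(6): -12 ≤ 0 ✓

feasible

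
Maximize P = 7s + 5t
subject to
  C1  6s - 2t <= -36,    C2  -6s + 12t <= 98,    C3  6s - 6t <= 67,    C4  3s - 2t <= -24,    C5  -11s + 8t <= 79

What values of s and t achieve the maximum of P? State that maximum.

Extreme points and P = 7s + 5t:
  (-139/3, -115/2) → P = -3671/6
  (-505/9, -1211/18) → P = -4375/6
  (-17, -27/2) → P = -373/2

s = -17, t = -27/2, maximum P = -373/2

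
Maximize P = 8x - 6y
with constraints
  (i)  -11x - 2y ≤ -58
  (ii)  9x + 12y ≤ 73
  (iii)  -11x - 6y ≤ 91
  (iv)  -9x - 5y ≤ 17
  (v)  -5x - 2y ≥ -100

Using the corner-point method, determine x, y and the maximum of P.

x = 534/7, y = -985/7, maximum P = 10182/7

Corner points and P = 8x - 6y:
  (275/57, 281/114) → P = 1357/57
  (324/37, -709/37) → P = 6846/37
  (527/21, -535/42) → P = 5821/21
  (534/7, -985/7) → P = 10182/7

The binding constraints are -9x - 5y = 17 and -5x - 2y = -100.
Solving simultaneously gives x = 534/7, y = -985/7.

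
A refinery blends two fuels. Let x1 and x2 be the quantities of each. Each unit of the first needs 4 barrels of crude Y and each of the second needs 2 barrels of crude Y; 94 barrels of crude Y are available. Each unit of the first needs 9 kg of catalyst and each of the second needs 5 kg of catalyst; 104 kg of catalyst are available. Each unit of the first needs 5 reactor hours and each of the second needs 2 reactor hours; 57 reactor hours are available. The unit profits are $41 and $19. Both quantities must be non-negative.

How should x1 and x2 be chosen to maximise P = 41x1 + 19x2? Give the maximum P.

At the optimal vertex, 9x1 + 5x2 = 104 and 5x1 + 2x2 = 57.
Solving simultaneously gives x1 = 11, x2 = 1.

x1 = 11, x2 = 1, maximum P = 470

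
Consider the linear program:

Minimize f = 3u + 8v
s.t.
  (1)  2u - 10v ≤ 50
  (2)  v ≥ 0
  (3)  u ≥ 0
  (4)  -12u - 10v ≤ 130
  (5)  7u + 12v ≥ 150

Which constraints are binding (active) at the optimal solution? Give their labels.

Vertices and f = 3u + 8v:
  (25, 0) → f = 75
  (150/7, 0) → f = 450/7
  (0, 25/2) → f = 100
The feasible region is unbounded (it extends along (0, 1), (5, 1)), but f strictly increases along every unbounded feasible direction, so there is no improving ray and the minimum is attained at a vertex.

The minimum is at (150/7, 0). Substituting into each constraint, equality holds for (2) and (5); the remaining constraints have slack.

(2) and (5)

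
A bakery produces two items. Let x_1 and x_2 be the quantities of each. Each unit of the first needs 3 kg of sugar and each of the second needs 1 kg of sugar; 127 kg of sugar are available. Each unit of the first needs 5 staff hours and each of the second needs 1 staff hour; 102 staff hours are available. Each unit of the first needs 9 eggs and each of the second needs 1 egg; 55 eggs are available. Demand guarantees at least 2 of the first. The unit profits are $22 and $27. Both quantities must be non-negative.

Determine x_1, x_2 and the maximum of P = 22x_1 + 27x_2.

x_1 = 2, x_2 = 37, maximum P = 1043

Vertices and P = 22x_1 + 27x_2:
  (55/9, 0) → P = 1210/9
  (2, 0) → P = 44
  (2, 37) → P = 1043

The optimum lies where 9x_1 + x_2 = 55 and x_1 = 2.
Solving simultaneously gives x_1 = 2, x_2 = 37.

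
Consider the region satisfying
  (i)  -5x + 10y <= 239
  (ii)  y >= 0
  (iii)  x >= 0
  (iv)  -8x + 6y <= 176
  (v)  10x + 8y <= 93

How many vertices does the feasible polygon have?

Intersecting each pair of boundary lines and keeping only the points that satisfy every inequality leaves:
  (0, 0)
  (93/10, 0)
  (0, 93/8)

3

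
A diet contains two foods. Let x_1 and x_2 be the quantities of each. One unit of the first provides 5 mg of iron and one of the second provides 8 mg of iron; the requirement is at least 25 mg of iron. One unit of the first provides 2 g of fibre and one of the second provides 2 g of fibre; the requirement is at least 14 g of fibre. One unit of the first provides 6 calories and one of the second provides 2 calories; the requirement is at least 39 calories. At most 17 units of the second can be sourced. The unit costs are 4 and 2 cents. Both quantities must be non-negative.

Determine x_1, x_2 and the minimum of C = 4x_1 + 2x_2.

Extreme points and C = 4x_1 + 2x_2:
  (7, 0) → C = 28
  (25/4, 3/4) → C = 53/2
  (5/6, 17) → C = 112/3
The feasible region is unbounded (it extends along (1, 0)), but C strictly increases along every unbounded feasible direction, so there is no improving ray and the minimum is attained at a vertex.

At the optimal vertex, 2x_1 + 2x_2 = 14 and 6x_1 + 2x_2 = 39.
Solving simultaneously gives x_1 = 25/4, x_2 = 3/4.

x_1 = 25/4, x_2 = 3/4, minimum C = 53/2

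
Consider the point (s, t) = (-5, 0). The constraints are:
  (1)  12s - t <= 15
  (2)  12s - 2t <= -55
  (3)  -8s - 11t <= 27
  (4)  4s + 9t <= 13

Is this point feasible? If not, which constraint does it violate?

Constraint (3): -8s - 11t = 40, which is not ≤ 27. All other constraints are satisfied.

not feasible — violates (3)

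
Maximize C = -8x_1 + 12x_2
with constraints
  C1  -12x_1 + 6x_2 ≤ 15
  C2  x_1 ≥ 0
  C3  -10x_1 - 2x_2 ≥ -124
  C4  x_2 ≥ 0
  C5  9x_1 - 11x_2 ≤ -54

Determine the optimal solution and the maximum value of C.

x_1 = 17/2, x_2 = 39/2, maximum C = 166

Extreme points and C = -8x_1 + 12x_2:
  (17/2, 39/2) → C = 166
  (53/26, 171/26) → C = 814/13
  (157/16, 207/16) → C = 307/4

The binding constraints are -12x_1 + 6x_2 = 15 and -10x_1 - 2x_2 = -124.
Solving simultaneously gives x_1 = 17/2, x_2 = 39/2.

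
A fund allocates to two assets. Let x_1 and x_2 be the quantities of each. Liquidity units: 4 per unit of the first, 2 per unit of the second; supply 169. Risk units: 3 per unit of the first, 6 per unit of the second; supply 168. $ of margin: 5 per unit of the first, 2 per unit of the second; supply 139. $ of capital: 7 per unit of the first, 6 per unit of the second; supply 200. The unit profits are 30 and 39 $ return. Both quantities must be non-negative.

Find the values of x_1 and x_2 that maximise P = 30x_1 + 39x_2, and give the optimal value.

x_1 = 8, x_2 = 24, maximum P = 1176

The optimum lies where 3x_1 + 6x_2 = 168 and 7x_1 + 6x_2 = 200.
Solving simultaneously gives x_1 = 8, x_2 = 24.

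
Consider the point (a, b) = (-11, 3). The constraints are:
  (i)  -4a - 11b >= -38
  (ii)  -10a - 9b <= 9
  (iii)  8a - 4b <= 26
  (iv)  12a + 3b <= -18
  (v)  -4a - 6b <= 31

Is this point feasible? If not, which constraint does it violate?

Constraint (ii): -10a - 9b = 83, which is not ≤ 9. All other constraints are satisfied.

not feasible — violates (ii)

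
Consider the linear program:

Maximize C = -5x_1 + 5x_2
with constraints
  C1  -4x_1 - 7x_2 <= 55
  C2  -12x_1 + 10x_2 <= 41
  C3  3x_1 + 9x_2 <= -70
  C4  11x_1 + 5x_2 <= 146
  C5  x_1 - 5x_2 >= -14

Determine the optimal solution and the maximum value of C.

Vertices and C = -5x_1 + 5x_2:
  (-1/3, -23/3) → C = -110/3
  (1297/57, -1189/57) → C = -12430/57
  (416/21, -302/21) → C = -3590/21

The optimum lies where -4x_1 - 7x_2 = 55 and 3x_1 + 9x_2 = -70.
Solving simultaneously gives x_1 = -1/3, x_2 = -23/3.

x_1 = -1/3, x_2 = -23/3, maximum C = -110/3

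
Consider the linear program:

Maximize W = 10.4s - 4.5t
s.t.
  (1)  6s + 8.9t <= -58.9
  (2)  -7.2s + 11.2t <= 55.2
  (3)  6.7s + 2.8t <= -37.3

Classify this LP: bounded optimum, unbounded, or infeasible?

unbounded

From the feasible point (-14387/1641, -387/547), moving in the direction (2.8, -6.7) keeps every constraint satisfied while W increases without bound.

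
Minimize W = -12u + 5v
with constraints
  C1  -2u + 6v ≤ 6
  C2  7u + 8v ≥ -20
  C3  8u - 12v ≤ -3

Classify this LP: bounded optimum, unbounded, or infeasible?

Corner points and W = -12u + 5v:
  (-84/29, 1/29) → W = 1013/29
  (9/4, 7/4) → W = -73/4
  (-66/37, -139/148) → W = 2473/148
The feasible region has finitely many vertices and no improving ray; the minimum is -73/4 at (9/4, 7/4).

bounded optimum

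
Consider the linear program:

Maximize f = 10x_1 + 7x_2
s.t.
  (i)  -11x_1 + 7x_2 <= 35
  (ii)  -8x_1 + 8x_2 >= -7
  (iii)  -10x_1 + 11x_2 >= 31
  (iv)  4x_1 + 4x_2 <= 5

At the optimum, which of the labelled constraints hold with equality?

(iii) and (iv)

Vertices and f = 10x_1 + 7x_2:
  (-56/17, -3/17) → f = -581/17
  (-35/24, 65/24) → f = 35/8
  (-23/28, 29/14) → f = 44/7

The maximum is at (-23/28, 29/14). Substituting into each constraint, equality holds for (iii) and (iv); the remaining constraints have slack.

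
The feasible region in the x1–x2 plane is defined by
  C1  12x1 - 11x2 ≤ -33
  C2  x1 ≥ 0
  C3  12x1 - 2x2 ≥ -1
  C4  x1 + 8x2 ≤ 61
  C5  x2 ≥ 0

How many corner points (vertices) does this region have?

3

Intersecting each pair of boundary lines and keeping only the points that satisfy every inequality leaves:
  (55/108, 32/9)
  (407/107, 765/107)
  (57/49, 733/98)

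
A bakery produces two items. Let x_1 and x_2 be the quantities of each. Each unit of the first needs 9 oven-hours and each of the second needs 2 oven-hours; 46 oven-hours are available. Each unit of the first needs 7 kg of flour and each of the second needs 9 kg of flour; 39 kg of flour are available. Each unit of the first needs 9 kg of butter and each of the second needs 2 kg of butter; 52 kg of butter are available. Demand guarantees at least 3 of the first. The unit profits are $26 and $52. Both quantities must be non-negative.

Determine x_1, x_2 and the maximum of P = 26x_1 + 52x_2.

Extreme points and P = 26x_1 + 52x_2:
  (46/9, 0) → P = 1196/9
  (3, 0) → P = 78
  (336/67, 29/67) → P = 10244/67
  (3, 2) → P = 182

x_1 = 3, x_2 = 2, maximum P = 182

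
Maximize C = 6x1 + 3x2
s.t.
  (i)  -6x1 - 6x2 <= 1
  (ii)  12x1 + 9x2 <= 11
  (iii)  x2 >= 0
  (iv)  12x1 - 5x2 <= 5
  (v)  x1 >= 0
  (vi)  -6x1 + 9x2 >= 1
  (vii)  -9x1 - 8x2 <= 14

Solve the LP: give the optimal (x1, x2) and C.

Corner points and C = 6x1 + 3x2:
  (0, 11/9) → C = 11/3
  (5/9, 13/27) → C = 43/9
  (0, 1/9) → C = 1/3

The binding constraints are 12x1 + 9x2 = 11 and -6x1 + 9x2 = 1.
Solving simultaneously gives x1 = 5/9, x2 = 13/27.

x1 = 5/9, x2 = 13/27, maximum C = 43/9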